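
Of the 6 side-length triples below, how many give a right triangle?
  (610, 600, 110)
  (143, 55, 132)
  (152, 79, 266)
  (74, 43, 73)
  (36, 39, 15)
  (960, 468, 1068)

(610,600,110): 110²+600² = 372100 = 610² → right
(143,55,132): 55²+132² = 20449 = 143² → right
(152,79,266): 79+152 ≤ 266, not a triangle
(74,43,73): 43²+73² = 7178 > 5476 = 74² → acute
(36,39,15): 15²+36² = 1521 = 39² → right
(960,468,1068): 468²+960² = 1140624 = 1068² → right
4 of the 6 are right.

4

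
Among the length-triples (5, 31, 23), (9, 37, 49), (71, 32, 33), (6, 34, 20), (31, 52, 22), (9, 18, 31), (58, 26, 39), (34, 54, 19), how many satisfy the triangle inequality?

(5,23,31): 5+23 ≤ 31 → not valid
(9,37,49): 9+37 ≤ 49 → not valid
(32,33,71): 32+33 ≤ 71 → not valid
(6,20,34): 6+20 ≤ 34 → not valid
(22,31,52): 22+31 > 52 → valid
(9,18,31): 9+18 ≤ 31 → not valid
(26,39,58): 26+39 > 58 → valid
(19,34,54): 19+34 ≤ 54 → not valid
2 of the 8 triples form a triangle.

2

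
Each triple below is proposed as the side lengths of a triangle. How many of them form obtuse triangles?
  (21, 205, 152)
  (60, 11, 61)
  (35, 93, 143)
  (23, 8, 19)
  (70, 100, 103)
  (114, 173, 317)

1

(21,205,152): 21+152 ≤ 205, not a triangle
(60,11,61): 11²+60² = 3721 = 61² → right
(35,93,143): 35+93 ≤ 143, not a triangle
(23,8,19): 8²+19² = 425 < 529 = 23² → obtuse
(70,100,103): 70²+100² = 14900 > 10609 = 103² → acute
(114,173,317): 114+173 ≤ 317, not a triangle
1 of the 6 is obtuse.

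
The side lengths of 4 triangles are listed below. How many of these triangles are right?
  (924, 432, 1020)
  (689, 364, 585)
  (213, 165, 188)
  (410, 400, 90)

3

(924,432,1020): 432²+924² = 1040400 = 1020² → right
(689,364,585): 364²+585² = 474721 = 689² → right
(213,165,188): 165²+188² = 62569 > 45369 = 213² → acute
(410,400,90): 90²+400² = 168100 = 410² → right
3 of the 4 are right.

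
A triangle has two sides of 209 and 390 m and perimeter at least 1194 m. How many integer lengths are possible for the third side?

4

Triangle inequality: 181 < x < 599. Perimeter ≥ 1194 gives x ≥ 1194 − 209 − 390 = 595.
So 595 ≤ x < 599; integers 595 through 598: 4 values.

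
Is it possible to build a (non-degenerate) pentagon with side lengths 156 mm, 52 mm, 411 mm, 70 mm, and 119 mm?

For a pentagon, each side must be shorter than the sum of the others.
Here the longest side is 411, but the remaining 4 sides sum to only 397.

No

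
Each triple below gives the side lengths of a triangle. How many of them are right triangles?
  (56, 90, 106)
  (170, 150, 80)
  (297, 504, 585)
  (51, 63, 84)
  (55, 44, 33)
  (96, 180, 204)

(56,90,106): 56²+90² = 11236 = 106² → right
(170,150,80): 80²+150² = 28900 = 170² → right
(297,504,585): 297²+504² = 342225 = 585² → right
(51,63,84): 51²+63² = 6570 < 7056 = 84² → obtuse
(55,44,33): 33²+44² = 3025 = 55² → right
(96,180,204): 96²+180² = 41616 = 204² → right
5 of the 6 are right.

5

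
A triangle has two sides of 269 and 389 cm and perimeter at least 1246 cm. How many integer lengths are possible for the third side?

Triangle inequality: 120 < x < 658. Perimeter ≥ 1246 gives x ≥ 1246 − 269 − 389 = 588.
So 588 ≤ x < 658; integers 588 through 657: 70 values.

70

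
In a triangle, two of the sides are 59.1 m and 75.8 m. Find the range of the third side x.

16.7 < x < 134.9 (m)

By the triangle inequality, x must be less than 59.1 + 75.8 = 134.9 and greater than |59.1 − 75.8| = 16.7.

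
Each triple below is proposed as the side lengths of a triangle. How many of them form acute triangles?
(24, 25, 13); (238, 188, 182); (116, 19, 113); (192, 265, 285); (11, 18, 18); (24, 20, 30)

5

(24,25,13): 13²+24² = 745 > 625 = 25² → acute
(238,188,182): 182²+188² = 68468 > 56644 = 238² → acute
(116,19,113): 19²+113² = 13130 < 13456 = 116² → obtuse
(192,265,285): 192²+265² = 107089 > 81225 = 285² → acute
(11,18,18): 11²+18² = 445 > 324 = 18² → acute
(24,20,30): 20²+24² = 976 > 900 = 30² → acute
5 of the 6 are acute.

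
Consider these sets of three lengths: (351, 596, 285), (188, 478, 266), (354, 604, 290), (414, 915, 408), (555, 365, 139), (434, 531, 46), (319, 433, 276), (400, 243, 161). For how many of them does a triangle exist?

4

(285,351,596): 285+351 > 596 → valid
(188,266,478): 188+266 ≤ 478 → not valid
(290,354,604): 290+354 > 604 → valid
(408,414,915): 408+414 ≤ 915 → not valid
(139,365,555): 139+365 ≤ 555 → not valid
(46,434,531): 46+434 ≤ 531 → not valid
(276,319,433): 276+319 > 433 → valid
(161,243,400): 161+243 > 400 → valid
4 of the 8 triples form a triangle.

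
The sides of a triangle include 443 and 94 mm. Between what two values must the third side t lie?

By the triangle inequality, t must be less than 443 + 94 = 537 and greater than |443 − 94| = 349.

349 < t < 537 (mm)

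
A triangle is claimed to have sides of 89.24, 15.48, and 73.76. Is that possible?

The two shorter sides sum to 89.24, exactly equal to the longest side 89.24.
That gives only a degenerate (flat) triangle — the inequality must be strict.

No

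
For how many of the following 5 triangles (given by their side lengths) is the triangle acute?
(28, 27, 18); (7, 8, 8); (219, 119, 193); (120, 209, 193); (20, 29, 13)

(28,27,18): 18²+27² = 1053 > 784 = 28² → acute
(7,8,8): 7²+8² = 113 > 64 = 8² → acute
(219,119,193): 119²+193² = 51410 > 47961 = 219² → acute
(120,209,193): 120²+193² = 51649 > 43681 = 209² → acute
(20,29,13): 13²+20² = 569 < 841 = 29² → obtuse
4 of the 5 are acute.

4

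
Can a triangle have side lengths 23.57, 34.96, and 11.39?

No

The two shorter sides sum to 34.96, exactly equal to the longest side 34.96.
That gives only a degenerate (flat) triangle — the inequality must be strict.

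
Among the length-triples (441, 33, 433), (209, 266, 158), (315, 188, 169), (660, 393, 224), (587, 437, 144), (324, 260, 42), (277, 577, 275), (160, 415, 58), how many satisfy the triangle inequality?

(33,433,441): 33+433 > 441 → valid
(158,209,266): 158+209 > 266 → valid
(169,188,315): 169+188 > 315 → valid
(224,393,660): 224+393 ≤ 660 → not valid
(144,437,587): 144+437 ≤ 587 → not valid
(42,260,324): 42+260 ≤ 324 → not valid
(275,277,577): 275+277 ≤ 577 → not valid
(58,160,415): 58+160 ≤ 415 → not valid
3 of the 8 triples form a triangle.

3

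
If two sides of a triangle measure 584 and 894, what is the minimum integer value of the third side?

The third side must be strictly greater than |584 − 894| = 310.
The smallest integer above 310 is 311.

311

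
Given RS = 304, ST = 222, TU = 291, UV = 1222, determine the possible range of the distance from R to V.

405 ≤ RV ≤ 2039

The maximum is all hops collinear in one direction: 304 + 222 + 291 + 1222 = 2039.
The longest hop is 1222; the others sum to 817. Folding the others back against it leaves at least 1222 − 817 = 405.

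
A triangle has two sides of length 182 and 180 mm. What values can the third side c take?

2 < c < 362

By the triangle inequality, c must be less than 182 + 180 = 362 and greater than |182 − 180| = 2.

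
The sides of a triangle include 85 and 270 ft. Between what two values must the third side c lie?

185 < c < 355

By the triangle inequality, c must be less than 85 + 270 = 355 and greater than |85 − 270| = 185.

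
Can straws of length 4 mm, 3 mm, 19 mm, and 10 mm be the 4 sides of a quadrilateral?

No

For a quadrilateral, each side must be shorter than the sum of the others.
Here the longest side is 19, but the remaining 3 sides sum to only 17.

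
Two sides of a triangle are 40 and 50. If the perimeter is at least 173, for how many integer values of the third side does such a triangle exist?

Triangle inequality: 10 < x < 90. Perimeter ≥ 173 gives x ≥ 173 − 40 − 50 = 83.
So 83 ≤ x < 90; integers 83 through 89: 7 values.

7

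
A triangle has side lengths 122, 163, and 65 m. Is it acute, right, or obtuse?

Compare the square of the longest side to the sum of squares of the other two: 65² + 122² = 19109 < 26569 = 163².

obtuse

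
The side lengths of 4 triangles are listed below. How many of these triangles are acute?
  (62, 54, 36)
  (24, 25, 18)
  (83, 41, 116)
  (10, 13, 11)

(62,54,36): 36²+54² = 4212 > 3844 = 62² → acute
(24,25,18): 18²+24² = 900 > 625 = 25² → acute
(83,41,116): 41²+83² = 8570 < 13456 = 116² → obtuse
(10,13,11): 10²+11² = 221 > 169 = 13² → acute
3 of the 4 are acute.

3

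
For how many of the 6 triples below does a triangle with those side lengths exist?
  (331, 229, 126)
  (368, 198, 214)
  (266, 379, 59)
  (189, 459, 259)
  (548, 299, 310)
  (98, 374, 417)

(126,229,331): 126+229 > 331 → valid
(198,214,368): 198+214 > 368 → valid
(59,266,379): 59+266 ≤ 379 → not valid
(189,259,459): 189+259 ≤ 459 → not valid
(299,310,548): 299+310 > 548 → valid
(98,374,417): 98+374 > 417 → valid
4 of the 6 triples form a triangle.

4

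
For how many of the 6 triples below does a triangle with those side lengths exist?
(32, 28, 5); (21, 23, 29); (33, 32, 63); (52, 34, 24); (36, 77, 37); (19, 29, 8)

(5,28,32): 5+28 > 32 → valid
(21,23,29): 21+23 > 29 → valid
(32,33,63): 32+33 > 63 → valid
(24,34,52): 24+34 > 52 → valid
(36,37,77): 36+37 ≤ 77 → not valid
(8,19,29): 8+19 ≤ 29 → not valid
4 of the 6 triples form a triangle.

4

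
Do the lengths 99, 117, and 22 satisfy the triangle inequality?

The longest side is 117, and the other two sum to 121.
Since 121 > 117, the triangle inequality holds.

Yes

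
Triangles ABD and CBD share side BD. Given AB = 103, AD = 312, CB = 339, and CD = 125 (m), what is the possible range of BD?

From triangle ABD: |103 − 312| < BD < 103 + 312, i.e. 209 < BD < 415.
From triangle CBD: 214 < BD < 464.
Both must hold, so BD lies in the intersection.

214 < BD < 415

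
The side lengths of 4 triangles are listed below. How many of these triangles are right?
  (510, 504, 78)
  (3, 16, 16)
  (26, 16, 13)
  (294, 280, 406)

(510,504,78): 78²+504² = 260100 = 510² → right
(3,16,16): 3²+16² = 265 > 256 = 16² → acute
(26,16,13): 13²+16² = 425 < 676 = 26² → obtuse
(294,280,406): 280²+294² = 164836 = 406² → right
2 of the 4 are right.

2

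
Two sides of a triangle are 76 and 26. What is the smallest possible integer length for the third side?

The third side must be strictly greater than |76 − 26| = 50.
The smallest integer above 50 is 51.

51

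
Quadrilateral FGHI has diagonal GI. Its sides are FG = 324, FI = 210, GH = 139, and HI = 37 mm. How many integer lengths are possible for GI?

From triangle FGI: 114 < GI < 534.
From triangle HGI: 102 < GI < 176.
Intersection: 114 < GI < 176, so integers 115 through 175: 61 values.

61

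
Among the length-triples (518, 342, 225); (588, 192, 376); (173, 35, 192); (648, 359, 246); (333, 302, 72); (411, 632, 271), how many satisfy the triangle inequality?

(225,342,518): 225+342 > 518 → valid
(192,376,588): 192+376 ≤ 588 → not valid
(35,173,192): 35+173 > 192 → valid
(246,359,648): 246+359 ≤ 648 → not valid
(72,302,333): 72+302 > 333 → valid
(271,411,632): 271+411 > 632 → valid
4 of the 6 triples form a triangle.

4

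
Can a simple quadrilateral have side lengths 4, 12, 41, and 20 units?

For a quadrilateral, each side must be shorter than the sum of the others.
Here the longest side is 41, but the remaining 3 sides sum to only 36.

No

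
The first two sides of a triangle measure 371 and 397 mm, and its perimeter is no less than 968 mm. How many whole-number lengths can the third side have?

568

Triangle inequality: 26 < x < 768. Perimeter ≥ 968 gives x ≥ 968 − 371 − 397 = 200.
So 200 ≤ x < 768; integers 200 through 767: 568 values.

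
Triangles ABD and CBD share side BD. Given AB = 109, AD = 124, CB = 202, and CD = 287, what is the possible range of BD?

From triangle ABD: |109 − 124| < BD < 109 + 124, i.e. 15 < BD < 233.
From triangle CBD: 85 < BD < 489.
Both must hold, so BD lies in the intersection.

85 < BD < 233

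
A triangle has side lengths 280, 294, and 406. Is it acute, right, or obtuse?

Compare the square of the longest side to the sum of squares of the other two: 280² + 294² = 164836 = 406².

right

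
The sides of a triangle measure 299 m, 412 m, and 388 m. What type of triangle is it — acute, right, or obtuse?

Compare the square of the longest side to the sum of squares of the other two: 299² + 388² = 239945 > 169744 = 412².

acute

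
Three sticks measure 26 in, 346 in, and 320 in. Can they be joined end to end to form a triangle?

No

The two shorter sides sum to 346, exactly equal to the longest side 346.
That gives only a degenerate (flat) triangle — the inequality must be strict.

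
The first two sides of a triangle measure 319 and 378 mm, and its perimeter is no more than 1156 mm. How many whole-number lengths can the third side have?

400

Triangle inequality: 59 < x < 697. Perimeter ≤ 1156 gives x ≤ 1156 − 319 − 378 = 459.
So 59 < x ≤ 459; integers 60 through 459: 400 values.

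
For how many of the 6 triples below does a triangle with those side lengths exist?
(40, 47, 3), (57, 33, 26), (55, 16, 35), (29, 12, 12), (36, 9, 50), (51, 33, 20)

2

(3,40,47): 3+40 ≤ 47 → not valid
(26,33,57): 26+33 > 57 → valid
(16,35,55): 16+35 ≤ 55 → not valid
(12,12,29): 12+12 ≤ 29 → not valid
(9,36,50): 9+36 ≤ 50 → not valid
(20,33,51): 20+33 > 51 → valid
2 of the 6 triples form a triangle.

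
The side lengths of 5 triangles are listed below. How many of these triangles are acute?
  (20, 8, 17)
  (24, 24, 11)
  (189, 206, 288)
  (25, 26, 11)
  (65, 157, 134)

(20,8,17): 8²+17² = 353 < 400 = 20² → obtuse
(24,24,11): 11²+24² = 697 > 576 = 24² → acute
(189,206,288): 189²+206² = 78157 < 82944 = 288² → obtuse
(25,26,11): 11²+25² = 746 > 676 = 26² → acute
(65,157,134): 65²+134² = 22181 < 24649 = 157² → obtuse
2 of the 5 are acute.

2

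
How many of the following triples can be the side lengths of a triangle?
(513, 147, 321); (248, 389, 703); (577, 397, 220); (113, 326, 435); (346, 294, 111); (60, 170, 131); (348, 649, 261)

4

(147,321,513): 147+321 ≤ 513 → not valid
(248,389,703): 248+389 ≤ 703 → not valid
(220,397,577): 220+397 > 577 → valid
(113,326,435): 113+326 > 435 → valid
(111,294,346): 111+294 > 346 → valid
(60,131,170): 60+131 > 170 → valid
(261,348,649): 261+348 ≤ 649 → not valid
4 of the 7 triples form a triangle.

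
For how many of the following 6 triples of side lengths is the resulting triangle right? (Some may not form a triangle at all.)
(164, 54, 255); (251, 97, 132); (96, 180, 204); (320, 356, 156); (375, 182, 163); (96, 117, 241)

(164,54,255): 54+164 ≤ 255, not a triangle
(251,97,132): 97+132 ≤ 251, not a triangle
(96,180,204): 96²+180² = 41616 = 204² → right
(320,356,156): 156²+320² = 126736 = 356² → right
(375,182,163): 163+182 ≤ 375, not a triangle
(96,117,241): 96+117 ≤ 241, not a triangle
2 of the 6 are right.

2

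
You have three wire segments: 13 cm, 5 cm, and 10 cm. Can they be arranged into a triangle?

The longest side is 13, and the other two sum to 15.
Since 15 > 13, the triangle inequality holds.

Yes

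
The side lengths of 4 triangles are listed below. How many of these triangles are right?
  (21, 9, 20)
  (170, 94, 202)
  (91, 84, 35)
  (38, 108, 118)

1

(21,9,20): 9²+20² = 481 > 441 = 21² → acute
(170,94,202): 94²+170² = 37736 < 40804 = 202² → obtuse
(91,84,35): 35²+84² = 8281 = 91² → right
(38,108,118): 38²+108² = 13108 < 13924 = 118² → obtuse
1 of the 4 is right.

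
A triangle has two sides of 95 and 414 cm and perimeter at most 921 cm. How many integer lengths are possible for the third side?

93

Triangle inequality: 319 < x < 509. Perimeter ≤ 921 gives x ≤ 921 − 95 − 414 = 412.
So 319 < x ≤ 412; integers 320 through 412: 93 values.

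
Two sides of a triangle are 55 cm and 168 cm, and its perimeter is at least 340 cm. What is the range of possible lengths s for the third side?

117 ≤ s < 223 cm

Triangle inequality alone gives 113 < s < 223.
The perimeter condition gives s ≥ 340 − 55 − 168 = 117.
Intersecting the two: 117 ≤ s < 223.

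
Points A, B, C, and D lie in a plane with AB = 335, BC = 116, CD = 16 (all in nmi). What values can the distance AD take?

203 ≤ AD ≤ 467 nmi

The maximum is all hops collinear in one direction: 335 + 116 + 16 = 467.
The longest hop is 335; the others sum to 132. Folding the others back against it leaves at least 335 − 132 = 203.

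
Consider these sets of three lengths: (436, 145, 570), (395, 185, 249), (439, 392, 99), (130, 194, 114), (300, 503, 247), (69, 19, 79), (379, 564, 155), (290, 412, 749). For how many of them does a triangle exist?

(145,436,570): 145+436 > 570 → valid
(185,249,395): 185+249 > 395 → valid
(99,392,439): 99+392 > 439 → valid
(114,130,194): 114+130 > 194 → valid
(247,300,503): 247+300 > 503 → valid
(19,69,79): 19+69 > 79 → valid
(155,379,564): 155+379 ≤ 564 → not valid
(290,412,749): 290+412 ≤ 749 → not valid
6 of the 8 triples form a triangle.

6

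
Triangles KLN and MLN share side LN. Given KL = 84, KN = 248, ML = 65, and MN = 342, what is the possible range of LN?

From triangle KLN: |84 − 248| < LN < 84 + 248, i.e. 164 < LN < 332.
From triangle MLN: 277 < LN < 407.
Both must hold, so LN lies in the intersection.

277 < LN < 332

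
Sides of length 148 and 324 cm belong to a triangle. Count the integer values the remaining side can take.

295

The third side lies in the open interval (176, 472).
Integers from 177 to 471 inclusive: 471 − 177 + 1 = 295.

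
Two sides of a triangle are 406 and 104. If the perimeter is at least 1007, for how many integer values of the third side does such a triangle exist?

13

Triangle inequality: 302 < x < 510. Perimeter ≥ 1007 gives x ≥ 1007 − 406 − 104 = 497.
So 497 ≤ x < 510; integers 497 through 509: 13 values.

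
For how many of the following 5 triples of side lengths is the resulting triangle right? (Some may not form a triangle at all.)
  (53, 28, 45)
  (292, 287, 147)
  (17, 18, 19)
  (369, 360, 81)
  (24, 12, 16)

(53,28,45): 28²+45² = 2809 = 53² → right
(292,287,147): 147²+287² = 103978 > 85264 = 292² → acute
(17,18,19): 17²+18² = 613 > 361 = 19² → acute
(369,360,81): 81²+360² = 136161 = 369² → right
(24,12,16): 12²+16² = 400 < 576 = 24² → obtuse
2 of the 5 are right.

2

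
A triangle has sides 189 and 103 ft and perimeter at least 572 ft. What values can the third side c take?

280 ≤ c < 292

Triangle inequality alone gives 86 < c < 292.
The perimeter condition gives c ≥ 572 − 189 − 103 = 280.
Intersecting the two: 280 ≤ c < 292.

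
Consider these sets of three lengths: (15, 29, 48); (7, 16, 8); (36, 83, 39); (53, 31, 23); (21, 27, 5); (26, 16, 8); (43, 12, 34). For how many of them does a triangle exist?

(15,29,48): 15+29 ≤ 48 → not valid
(7,8,16): 7+8 ≤ 16 → not valid
(36,39,83): 36+39 ≤ 83 → not valid
(23,31,53): 23+31 > 53 → valid
(5,21,27): 5+21 ≤ 27 → not valid
(8,16,26): 8+16 ≤ 26 → not valid
(12,34,43): 12+34 > 43 → valid
2 of the 7 triples form a triangle.

2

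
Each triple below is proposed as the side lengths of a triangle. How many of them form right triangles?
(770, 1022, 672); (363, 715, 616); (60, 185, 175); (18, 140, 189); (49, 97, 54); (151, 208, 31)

3

(770,1022,672): 672²+770² = 1044484 = 1022² → right
(363,715,616): 363²+616² = 511225 = 715² → right
(60,185,175): 60²+175² = 34225 = 185² → right
(18,140,189): 18+140 ≤ 189, not a triangle
(49,97,54): 49²+54² = 5317 < 9409 = 97² → obtuse
(151,208,31): 31+151 ≤ 208, not a triangle
3 of the 6 are right.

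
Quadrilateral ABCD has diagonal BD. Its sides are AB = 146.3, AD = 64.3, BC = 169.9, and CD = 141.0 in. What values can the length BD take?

82.0 < BD < 210.6

From triangle ABD: |146.3 − 64.3| < BD < 146.3 + 64.3, i.e. 82.0 < BD < 210.6.
From triangle CBD: 28.9 < BD < 310.9.
Both must hold, so BD lies in the intersection.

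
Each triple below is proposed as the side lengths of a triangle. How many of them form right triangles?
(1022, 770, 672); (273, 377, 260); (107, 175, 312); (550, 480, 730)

3

(1022,770,672): 672²+770² = 1044484 = 1022² → right
(273,377,260): 260²+273² = 142129 = 377² → right
(107,175,312): 107+175 ≤ 312, not a triangle
(550,480,730): 480²+550² = 532900 = 730² → right
3 of the 4 are right.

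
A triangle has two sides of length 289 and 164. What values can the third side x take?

By the triangle inequality, x must be less than 289 + 164 = 453 and greater than |289 − 164| = 125.

125 < x < 453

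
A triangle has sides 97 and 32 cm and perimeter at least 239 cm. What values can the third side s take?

Triangle inequality alone gives 65 < s < 129.
The perimeter condition gives s ≥ 239 − 97 − 32 = 110.
Intersecting the two: 110 ≤ s < 129.

110 ≤ s < 129 cm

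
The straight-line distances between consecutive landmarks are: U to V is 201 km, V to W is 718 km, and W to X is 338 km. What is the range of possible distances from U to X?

The maximum is all hops collinear in one direction: 201 + 718 + 338 = 1257.
The longest hop is 718; the others sum to 539. Folding the others back against it leaves at least 718 − 539 = 179.

179 ≤ UX ≤ 1257 km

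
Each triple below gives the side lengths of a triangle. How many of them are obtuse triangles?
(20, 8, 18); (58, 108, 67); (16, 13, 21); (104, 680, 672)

(20,8,18): 8²+18² = 388 < 400 = 20² → obtuse
(58,108,67): 58²+67² = 7853 < 11664 = 108² → obtuse
(16,13,21): 13²+16² = 425 < 441 = 21² → obtuse
(104,680,672): 104²+672² = 462400 = 680² → right
3 of the 4 are obtuse.

3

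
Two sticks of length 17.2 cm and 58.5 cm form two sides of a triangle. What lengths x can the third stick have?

41.3 < x < 75.7 (cm)

By the triangle inequality, x must be less than 17.2 + 58.5 = 75.7 and greater than |17.2 − 58.5| = 41.3.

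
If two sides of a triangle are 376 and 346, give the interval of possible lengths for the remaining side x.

30 < x < 722

By the triangle inequality, x must be less than 376 + 346 = 722 and greater than |376 − 346| = 30.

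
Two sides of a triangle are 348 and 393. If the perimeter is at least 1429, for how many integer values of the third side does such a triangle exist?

Triangle inequality: 45 < x < 741. Perimeter ≥ 1429 gives x ≥ 1429 − 348 − 393 = 688.
So 688 ≤ x < 741; integers 688 through 740: 53 values.

53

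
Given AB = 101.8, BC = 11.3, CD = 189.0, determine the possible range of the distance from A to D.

The maximum is all hops collinear in one direction: 101.8 + 11.3 + 189.0 = 302.1.
The longest hop is 189.0; the others sum to 113.1. Folding the others back against it leaves at least 189.0 − 113.1 = 75.9.

75.9 ≤ AD ≤ 302.1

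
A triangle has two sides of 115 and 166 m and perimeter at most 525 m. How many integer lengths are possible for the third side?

Triangle inequality: 51 < x < 281. Perimeter ≤ 525 gives x ≤ 525 − 115 − 166 = 244.
So 51 < x ≤ 244; integers 52 through 244: 193 values.

193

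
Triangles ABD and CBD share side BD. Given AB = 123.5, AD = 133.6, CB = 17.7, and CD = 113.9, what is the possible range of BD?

96.2 < BD < 131.6

From triangle ABD: |123.5 − 133.6| < BD < 123.5 + 133.6, i.e. 10.1 < BD < 257.1.
From triangle CBD: 96.2 < BD < 131.6.
Both must hold, so BD lies in the intersection.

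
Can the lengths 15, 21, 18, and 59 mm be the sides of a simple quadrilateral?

No

For a quadrilateral, each side must be shorter than the sum of the others.
Here the longest side is 59, but the remaining 3 sides sum to only 54.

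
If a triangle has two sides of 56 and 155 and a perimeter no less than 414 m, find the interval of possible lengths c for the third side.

203 ≤ c < 211 m

Triangle inequality alone gives 99 < c < 211.
The perimeter condition gives c ≥ 414 − 56 − 155 = 203.
Intersecting the two: 203 ≤ c < 211.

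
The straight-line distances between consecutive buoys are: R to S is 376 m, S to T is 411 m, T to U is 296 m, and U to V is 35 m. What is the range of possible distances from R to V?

0 ≤ RV ≤ 1118 m

The maximum is all hops collinear in one direction: 376 + 411 + 296 + 35 = 1118.
The longest hop is 411; the others sum to 707. Since 411 ≤ 707, the path can fold back on itself completely, so the minimum distance is 0.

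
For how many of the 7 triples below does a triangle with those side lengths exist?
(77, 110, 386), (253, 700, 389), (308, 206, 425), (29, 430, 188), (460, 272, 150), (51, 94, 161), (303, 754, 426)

(77,110,386): 77+110 ≤ 386 → not valid
(253,389,700): 253+389 ≤ 700 → not valid
(206,308,425): 206+308 > 425 → valid
(29,188,430): 29+188 ≤ 430 → not valid
(150,272,460): 150+272 ≤ 460 → not valid
(51,94,161): 51+94 ≤ 161 → not valid
(303,426,754): 303+426 ≤ 754 → not valid
1 of the 7 triples forms a triangle.

1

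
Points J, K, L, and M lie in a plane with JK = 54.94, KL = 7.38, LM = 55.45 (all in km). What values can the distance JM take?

The maximum is all hops collinear in one direction: 54.94 + 7.38 + 55.45 = 117.77.
The longest hop is 55.45; the others sum to 62.32. Since 55.45 ≤ 62.32, the path can fold back on itself completely, so the minimum distance is 0.

0 ≤ JM ≤ 117.77 km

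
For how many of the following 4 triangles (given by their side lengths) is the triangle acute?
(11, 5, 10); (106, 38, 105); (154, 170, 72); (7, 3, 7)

(11,5,10): 5²+10² = 125 > 121 = 11² → acute
(106,38,105): 38²+105² = 12469 > 11236 = 106² → acute
(154,170,72): 72²+154² = 28900 = 170² → right
(7,3,7): 3²+7² = 58 > 49 = 7² → acute
3 of the 4 are acute.

3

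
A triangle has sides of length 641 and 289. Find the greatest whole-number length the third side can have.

929

The third side must be strictly less than 641 + 289 = 930.
The largest integer below 930 is 929.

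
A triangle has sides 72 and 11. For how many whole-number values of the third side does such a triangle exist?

The third side lies in the open interval (61, 83).
Integers from 62 to 82 inclusive: 82 − 62 + 1 = 21.

21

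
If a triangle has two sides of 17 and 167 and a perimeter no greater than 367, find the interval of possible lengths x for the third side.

150 < x ≤ 183

Triangle inequality alone gives 150 < x < 184.
The perimeter condition gives x ≤ 367 − 17 − 167 = 183.
Intersecting the two: 150 < x ≤ 183.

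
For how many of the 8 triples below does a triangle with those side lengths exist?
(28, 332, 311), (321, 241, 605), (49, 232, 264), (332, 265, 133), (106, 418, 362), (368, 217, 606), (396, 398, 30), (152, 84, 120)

(28,311,332): 28+311 > 332 → valid
(241,321,605): 241+321 ≤ 605 → not valid
(49,232,264): 49+232 > 264 → valid
(133,265,332): 133+265 > 332 → valid
(106,362,418): 106+362 > 418 → valid
(217,368,606): 217+368 ≤ 606 → not valid
(30,396,398): 30+396 > 398 → valid
(84,120,152): 84+120 > 152 → valid
6 of the 8 triples form a triangle.

6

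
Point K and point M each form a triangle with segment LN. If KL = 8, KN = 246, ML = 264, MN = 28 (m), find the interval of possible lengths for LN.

From triangle KLN: |8 − 246| < LN < 8 + 246, i.e. 238 < LN < 254.
From triangle MLN: 236 < LN < 292.
Both must hold, so LN lies in the intersection.

238 < LN < 254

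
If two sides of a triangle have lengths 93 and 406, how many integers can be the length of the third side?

185

The third side lies in the open interval (313, 499).
Integers from 314 to 498 inclusive: 498 − 314 + 1 = 185.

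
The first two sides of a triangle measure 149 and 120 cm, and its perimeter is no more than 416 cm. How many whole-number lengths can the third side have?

Triangle inequality: 29 < x < 269. Perimeter ≤ 416 gives x ≤ 416 − 149 − 120 = 147.
So 29 < x ≤ 147; integers 30 through 147: 118 values.

118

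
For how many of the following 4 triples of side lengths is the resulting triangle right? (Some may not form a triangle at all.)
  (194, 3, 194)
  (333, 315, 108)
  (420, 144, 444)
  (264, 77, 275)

(194,3,194): 3²+194² = 37645 > 37636 = 194² → acute
(333,315,108): 108²+315² = 110889 = 333² → right
(420,144,444): 144²+420² = 197136 = 444² → right
(264,77,275): 77²+264² = 75625 = 275² → right
3 of the 4 are right.

3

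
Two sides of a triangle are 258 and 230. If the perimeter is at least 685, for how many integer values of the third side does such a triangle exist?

291

Triangle inequality: 28 < x < 488. Perimeter ≥ 685 gives x ≥ 685 − 258 − 230 = 197.
So 197 ≤ x < 488; integers 197 through 487: 291 values.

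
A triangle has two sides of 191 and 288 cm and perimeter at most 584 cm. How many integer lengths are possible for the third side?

Triangle inequality: 97 < x < 479. Perimeter ≤ 584 gives x ≤ 584 − 191 − 288 = 105.
So 97 < x ≤ 105; integers 98 through 105: 8 values.

8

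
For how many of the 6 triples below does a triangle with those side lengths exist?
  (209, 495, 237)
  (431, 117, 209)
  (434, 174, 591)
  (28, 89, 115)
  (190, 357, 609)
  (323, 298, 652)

(209,237,495): 209+237 ≤ 495 → not valid
(117,209,431): 117+209 ≤ 431 → not valid
(174,434,591): 174+434 > 591 → valid
(28,89,115): 28+89 > 115 → valid
(190,357,609): 190+357 ≤ 609 → not valid
(298,323,652): 298+323 ≤ 652 → not valid
2 of the 6 triples form a triangle.

2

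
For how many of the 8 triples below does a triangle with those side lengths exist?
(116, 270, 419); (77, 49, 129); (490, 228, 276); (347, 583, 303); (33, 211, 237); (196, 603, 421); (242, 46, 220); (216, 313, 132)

(116,270,419): 116+270 ≤ 419 → not valid
(49,77,129): 49+77 ≤ 129 → not valid
(228,276,490): 228+276 > 490 → valid
(303,347,583): 303+347 > 583 → valid
(33,211,237): 33+211 > 237 → valid
(196,421,603): 196+421 > 603 → valid
(46,220,242): 46+220 > 242 → valid
(132,216,313): 132+216 > 313 → valid
6 of the 8 triples form a triangle.

6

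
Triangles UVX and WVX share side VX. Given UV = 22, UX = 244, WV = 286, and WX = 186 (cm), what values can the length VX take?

From triangle UVX: |22 − 244| < VX < 22 + 244, i.e. 222 < VX < 266.
From triangle WVX: 100 < VX < 472.
Both must hold, so VX lies in the intersection.

222 < VX < 266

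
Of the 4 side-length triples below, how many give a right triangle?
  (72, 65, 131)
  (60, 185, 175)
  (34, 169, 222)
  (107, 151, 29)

1

(72,65,131): 65²+72² = 9409 < 17161 = 131² → obtuse
(60,185,175): 60²+175² = 34225 = 185² → right
(34,169,222): 34+169 ≤ 222, not a triangle
(107,151,29): 29+107 ≤ 151, not a triangle
1 of the 4 is right.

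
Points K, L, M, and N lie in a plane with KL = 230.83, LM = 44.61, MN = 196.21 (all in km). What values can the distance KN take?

The maximum is all hops collinear in one direction: 230.83 + 44.61 + 196.21 = 471.65.
The longest hop is 230.83; the others sum to 240.82. Since 230.83 ≤ 240.82, the path can fold back on itself completely, so the minimum distance is 0.

0 ≤ KN ≤ 471.65 km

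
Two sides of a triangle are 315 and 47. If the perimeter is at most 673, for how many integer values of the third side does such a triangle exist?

43

Triangle inequality: 268 < x < 362. Perimeter ≤ 673 gives x ≤ 673 − 315 − 47 = 311.
So 268 < x ≤ 311; integers 269 through 311: 43 values.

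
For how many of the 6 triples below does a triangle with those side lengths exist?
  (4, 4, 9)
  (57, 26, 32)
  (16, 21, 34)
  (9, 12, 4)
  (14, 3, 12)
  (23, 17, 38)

5

(4,4,9): 4+4 ≤ 9 → not valid
(26,32,57): 26+32 > 57 → valid
(16,21,34): 16+21 > 34 → valid
(4,9,12): 4+9 > 12 → valid
(3,12,14): 3+12 > 14 → valid
(17,23,38): 17+23 > 38 → valid
5 of the 6 triples form a triangle.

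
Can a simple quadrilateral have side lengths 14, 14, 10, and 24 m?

A quadrilateral exists iff every side is shorter than the sum of the others — equivalently, the longest side is less than the sum of the rest.
Longest side 24 < 38 (sum of the remaining 3), so yes.

Yes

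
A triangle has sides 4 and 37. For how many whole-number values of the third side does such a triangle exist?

The third side lies in the open interval (33, 41).
Integers from 34 to 40 inclusive: 40 − 34 + 1 = 7.

7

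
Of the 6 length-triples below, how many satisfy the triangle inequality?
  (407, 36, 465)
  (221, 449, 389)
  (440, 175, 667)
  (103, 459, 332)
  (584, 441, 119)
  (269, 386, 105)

1

(36,407,465): 36+407 ≤ 465 → not valid
(221,389,449): 221+389 > 449 → valid
(175,440,667): 175+440 ≤ 667 → not valid
(103,332,459): 103+332 ≤ 459 → not valid
(119,441,584): 119+441 ≤ 584 → not valid
(105,269,386): 105+269 ≤ 386 → not valid
1 of the 6 triples forms a triangle.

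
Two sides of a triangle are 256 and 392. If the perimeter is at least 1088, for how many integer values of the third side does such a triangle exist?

Triangle inequality: 136 < x < 648. Perimeter ≥ 1088 gives x ≥ 1088 − 256 − 392 = 440.
So 440 ≤ x < 648; integers 440 through 647: 208 values.

208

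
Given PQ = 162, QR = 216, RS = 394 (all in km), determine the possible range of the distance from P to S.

The maximum is all hops collinear in one direction: 162 + 216 + 394 = 772.
The longest hop is 394; the others sum to 378. Folding the others back against it leaves at least 394 − 378 = 16.

16 ≤ PS ≤ 772 km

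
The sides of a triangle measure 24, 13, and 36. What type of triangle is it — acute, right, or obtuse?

Compare the square of the longest side to the sum of squares of the other two: 13² + 24² = 745 < 1296 = 36².

obtuse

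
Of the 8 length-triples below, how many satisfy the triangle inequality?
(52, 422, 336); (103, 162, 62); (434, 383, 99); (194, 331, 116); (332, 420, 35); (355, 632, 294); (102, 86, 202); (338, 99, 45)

3

(52,336,422): 52+336 ≤ 422 → not valid
(62,103,162): 62+103 > 162 → valid
(99,383,434): 99+383 > 434 → valid
(116,194,331): 116+194 ≤ 331 → not valid
(35,332,420): 35+332 ≤ 420 → not valid
(294,355,632): 294+355 > 632 → valid
(86,102,202): 86+102 ≤ 202 → not valid
(45,99,338): 45+99 ≤ 338 → not valid
3 of the 8 triples form a triangle.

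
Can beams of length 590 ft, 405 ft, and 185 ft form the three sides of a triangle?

The two shorter sides sum to 590, exactly equal to the longest side 590.
That gives only a degenerate (flat) triangle — the inequality must be strict.

No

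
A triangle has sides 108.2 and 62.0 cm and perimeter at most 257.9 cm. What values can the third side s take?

46.2 < s ≤ 87.7 cm

Triangle inequality alone gives 46.2 < s < 170.2.
The perimeter condition gives s ≤ 257.9 − 108.2 − 62.0 = 87.7.
Intersecting the two: 46.2 < s ≤ 87.7.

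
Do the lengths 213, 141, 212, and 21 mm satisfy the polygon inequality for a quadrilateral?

Yes

A quadrilateral exists iff every side is shorter than the sum of the others — equivalently, the longest side is less than the sum of the rest.
Longest side 213 < 374 (sum of the remaining 3), so yes.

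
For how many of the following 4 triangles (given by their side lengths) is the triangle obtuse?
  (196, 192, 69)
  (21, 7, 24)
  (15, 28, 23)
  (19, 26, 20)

(196,192,69): 69²+192² = 41625 > 38416 = 196² → acute
(21,7,24): 7²+21² = 490 < 576 = 24² → obtuse
(15,28,23): 15²+23² = 754 < 784 = 28² → obtuse
(19,26,20): 19²+20² = 761 > 676 = 26² → acute
2 of the 4 are obtuse.

2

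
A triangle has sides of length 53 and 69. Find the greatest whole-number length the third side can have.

121

The third side must be strictly less than 53 + 69 = 122.
The largest integer below 122 is 121.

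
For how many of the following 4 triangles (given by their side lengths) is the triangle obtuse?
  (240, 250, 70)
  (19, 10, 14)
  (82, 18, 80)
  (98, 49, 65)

2

(240,250,70): 70²+240² = 62500 = 250² → right
(19,10,14): 10²+14² = 296 < 361 = 19² → obtuse
(82,18,80): 18²+80² = 6724 = 82² → right
(98,49,65): 49²+65² = 6626 < 9604 = 98² → obtuse
2 of the 4 are obtuse.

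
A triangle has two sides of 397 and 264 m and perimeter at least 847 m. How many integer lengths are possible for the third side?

Triangle inequality: 133 < x < 661. Perimeter ≥ 847 gives x ≥ 847 − 397 − 264 = 186.
So 186 ≤ x < 661; integers 186 through 660: 475 values.

475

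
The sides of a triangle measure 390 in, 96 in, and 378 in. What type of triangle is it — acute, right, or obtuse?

Compare the square of the longest side to the sum of squares of the other two: 96² + 378² = 152100 = 390².

right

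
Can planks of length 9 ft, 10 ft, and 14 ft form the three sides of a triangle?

The longest side is 14, and the other two sum to 19.
Since 19 > 14, the triangle inequality holds.

Yes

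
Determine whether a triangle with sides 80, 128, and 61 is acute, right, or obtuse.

Compare the square of the longest side to the sum of squares of the other two: 61² + 80² = 10121 < 16384 = 128².

obtuse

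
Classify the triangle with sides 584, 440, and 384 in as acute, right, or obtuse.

Compare the square of the longest side to the sum of squares of the other two: 384² + 440² = 341056 = 584².

right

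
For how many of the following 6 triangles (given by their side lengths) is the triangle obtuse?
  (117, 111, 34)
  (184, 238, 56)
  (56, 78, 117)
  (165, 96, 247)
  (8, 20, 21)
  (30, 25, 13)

(117,111,34): 34²+111² = 13477 < 13689 = 117² → obtuse
(184,238,56): 56²+184² = 36992 < 56644 = 238² → obtuse
(56,78,117): 56²+78² = 9220 < 13689 = 117² → obtuse
(165,96,247): 96²+165² = 36441 < 61009 = 247² → obtuse
(8,20,21): 8²+20² = 464 > 441 = 21² → acute
(30,25,13): 13²+25² = 794 < 900 = 30² → obtuse
5 of the 6 are obtuse.

5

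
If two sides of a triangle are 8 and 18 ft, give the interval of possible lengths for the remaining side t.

By the triangle inequality, t must be less than 8 + 18 = 26 and greater than |8 − 18| = 10.

10 < t < 26 (ft)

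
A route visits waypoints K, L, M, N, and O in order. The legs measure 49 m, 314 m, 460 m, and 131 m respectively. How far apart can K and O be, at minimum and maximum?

The maximum is all hops collinear in one direction: 49 + 314 + 460 + 131 = 954.
The longest hop is 460; the others sum to 494. Since 460 ≤ 494, the path can fold back on itself completely, so the minimum distance is 0.

0 ≤ KO ≤ 954 m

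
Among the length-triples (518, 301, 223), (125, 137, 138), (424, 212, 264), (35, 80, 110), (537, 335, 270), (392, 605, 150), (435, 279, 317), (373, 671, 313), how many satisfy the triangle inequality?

(223,301,518): 223+301 > 518 → valid
(125,137,138): 125+137 > 138 → valid
(212,264,424): 212+264 > 424 → valid
(35,80,110): 35+80 > 110 → valid
(270,335,537): 270+335 > 537 → valid
(150,392,605): 150+392 ≤ 605 → not valid
(279,317,435): 279+317 > 435 → valid
(313,373,671): 313+373 > 671 → valid
7 of the 8 triples form a triangle.

7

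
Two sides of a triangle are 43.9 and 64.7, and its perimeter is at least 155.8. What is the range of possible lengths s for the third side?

47.2 ≤ s < 108.6

Triangle inequality alone gives 20.8 < s < 108.6.
The perimeter condition gives s ≥ 155.8 − 43.9 − 64.7 = 47.2.
Intersecting the two: 47.2 ≤ s < 108.6.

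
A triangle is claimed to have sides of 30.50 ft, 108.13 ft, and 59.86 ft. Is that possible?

The longest side is 108.13, but the other two sum to only 90.36.
90.36 < 108.13, so the triangle inequality fails.

No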